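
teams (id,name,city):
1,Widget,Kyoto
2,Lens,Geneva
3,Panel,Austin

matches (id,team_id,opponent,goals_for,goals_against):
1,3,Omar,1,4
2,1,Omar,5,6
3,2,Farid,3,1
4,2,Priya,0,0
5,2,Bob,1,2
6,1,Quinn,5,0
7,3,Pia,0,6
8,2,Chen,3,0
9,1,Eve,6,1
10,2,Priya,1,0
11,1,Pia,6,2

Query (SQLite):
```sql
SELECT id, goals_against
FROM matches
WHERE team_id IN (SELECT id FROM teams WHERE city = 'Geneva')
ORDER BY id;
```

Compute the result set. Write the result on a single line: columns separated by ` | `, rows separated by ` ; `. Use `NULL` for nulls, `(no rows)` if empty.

3 | 1 ; 4 | 0 ; 5 | 2 ; 8 | 0 ; 10 | 0

Inner query: teams.id where city = 'Geneva'.
Outer: keep matches rows whose team_id is in that set.
Inner query → {2}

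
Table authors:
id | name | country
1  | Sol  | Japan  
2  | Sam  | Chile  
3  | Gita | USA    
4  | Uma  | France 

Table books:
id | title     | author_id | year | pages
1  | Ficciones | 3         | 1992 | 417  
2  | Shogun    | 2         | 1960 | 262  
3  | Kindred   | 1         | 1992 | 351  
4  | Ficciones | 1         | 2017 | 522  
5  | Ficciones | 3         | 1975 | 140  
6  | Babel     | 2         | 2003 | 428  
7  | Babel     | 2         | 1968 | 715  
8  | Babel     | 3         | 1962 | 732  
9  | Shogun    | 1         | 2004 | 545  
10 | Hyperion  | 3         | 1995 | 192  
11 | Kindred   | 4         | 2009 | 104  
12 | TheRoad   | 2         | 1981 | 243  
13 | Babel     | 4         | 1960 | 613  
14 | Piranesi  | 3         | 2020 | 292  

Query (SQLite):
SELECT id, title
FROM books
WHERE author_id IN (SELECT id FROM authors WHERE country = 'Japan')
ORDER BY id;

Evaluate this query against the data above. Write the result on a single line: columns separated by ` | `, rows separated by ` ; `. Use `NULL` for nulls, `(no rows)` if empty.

Inner query: authors.id where country = 'Japan'.
Outer: keep books rows whose author_id is in that set.
Inner query → {1}

3 | Kindred ; 4 | Ficciones ; 9 | Shogun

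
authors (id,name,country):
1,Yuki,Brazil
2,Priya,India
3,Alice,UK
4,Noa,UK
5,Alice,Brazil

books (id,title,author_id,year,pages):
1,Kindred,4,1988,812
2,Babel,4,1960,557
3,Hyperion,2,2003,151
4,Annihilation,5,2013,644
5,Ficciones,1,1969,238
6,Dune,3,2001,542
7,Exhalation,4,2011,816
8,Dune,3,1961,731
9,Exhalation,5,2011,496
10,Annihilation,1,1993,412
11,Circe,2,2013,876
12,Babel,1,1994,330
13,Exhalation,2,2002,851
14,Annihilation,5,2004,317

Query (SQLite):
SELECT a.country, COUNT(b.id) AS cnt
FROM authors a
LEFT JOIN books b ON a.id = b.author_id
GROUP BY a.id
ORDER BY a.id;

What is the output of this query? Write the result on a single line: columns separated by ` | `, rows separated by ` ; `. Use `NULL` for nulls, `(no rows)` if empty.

LEFT JOIN keeps every authors row; unmatched ones get NULL for books columns.
Group by authors.id and compute COUNT(b.id). COUNT(col) of an all-NULL group is 0.
  1: ids {5, 10, 12} → COUNT(b.id)=3
  2: ids {3, 11, 13} → COUNT(b.id)=3
  3: ids {6, 8} → COUNT(b.id)=2
  4: ids {1, 2, 7} → COUNT(b.id)=3
  5: ids {4, 9, 14} → COUNT(b.id)=3

Brazil | 3 ; India | 3 ; UK | 2 ; UK | 3 ; Brazil | 3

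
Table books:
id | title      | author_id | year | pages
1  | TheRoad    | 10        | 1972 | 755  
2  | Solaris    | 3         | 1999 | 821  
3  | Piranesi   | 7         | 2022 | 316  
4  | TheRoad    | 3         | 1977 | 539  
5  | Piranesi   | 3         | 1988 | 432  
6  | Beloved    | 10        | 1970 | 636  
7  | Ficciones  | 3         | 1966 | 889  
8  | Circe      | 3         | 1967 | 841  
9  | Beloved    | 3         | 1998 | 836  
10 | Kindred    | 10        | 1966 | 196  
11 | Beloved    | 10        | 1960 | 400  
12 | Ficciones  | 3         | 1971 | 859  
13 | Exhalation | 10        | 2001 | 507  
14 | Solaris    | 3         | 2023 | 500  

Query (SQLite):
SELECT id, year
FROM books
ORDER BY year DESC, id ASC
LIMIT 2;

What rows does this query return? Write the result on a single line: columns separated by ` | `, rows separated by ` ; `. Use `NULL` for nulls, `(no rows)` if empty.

Sort by year desc, tiebreak id asc: (2023, id=14), (2022, id=3), (2001, id=13), (1999, id=2), (1998, id=9) …. Take first 2.

14 | 2023 ; 3 | 2022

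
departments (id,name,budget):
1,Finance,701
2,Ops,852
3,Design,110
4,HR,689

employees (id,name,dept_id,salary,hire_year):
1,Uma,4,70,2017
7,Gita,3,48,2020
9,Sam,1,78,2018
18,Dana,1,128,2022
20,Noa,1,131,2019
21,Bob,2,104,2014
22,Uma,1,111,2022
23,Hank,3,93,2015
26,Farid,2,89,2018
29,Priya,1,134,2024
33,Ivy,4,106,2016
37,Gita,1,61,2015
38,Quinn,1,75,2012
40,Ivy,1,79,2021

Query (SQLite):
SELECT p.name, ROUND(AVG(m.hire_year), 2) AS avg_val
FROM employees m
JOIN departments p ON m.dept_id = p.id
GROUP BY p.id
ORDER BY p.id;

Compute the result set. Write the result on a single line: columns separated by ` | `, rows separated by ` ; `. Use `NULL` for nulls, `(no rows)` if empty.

Finance | 2019.13 ; Ops | 2016 ; Design | 2017.5 ; HR | 2016.5

Join each employees row to its departments via dept_id.
Group joined rows by departments.id; compute ROUND(AVG(m.hire_year), 2) per group.
  1: ids {9, 18, 20, 22, 29, 37, 38, 40} → ROUND(AVG(m.hire_year), 2)=2019.13
  2: ids {21, 26} → ROUND(AVG(m.hire_year), 2)=2016
  3: ids {7, 23} → ROUND(AVG(m.hire_year), 2)=2017.5
  4: ids {1, 33} → ROUND(AVG(m.hire_year), 2)=2016.5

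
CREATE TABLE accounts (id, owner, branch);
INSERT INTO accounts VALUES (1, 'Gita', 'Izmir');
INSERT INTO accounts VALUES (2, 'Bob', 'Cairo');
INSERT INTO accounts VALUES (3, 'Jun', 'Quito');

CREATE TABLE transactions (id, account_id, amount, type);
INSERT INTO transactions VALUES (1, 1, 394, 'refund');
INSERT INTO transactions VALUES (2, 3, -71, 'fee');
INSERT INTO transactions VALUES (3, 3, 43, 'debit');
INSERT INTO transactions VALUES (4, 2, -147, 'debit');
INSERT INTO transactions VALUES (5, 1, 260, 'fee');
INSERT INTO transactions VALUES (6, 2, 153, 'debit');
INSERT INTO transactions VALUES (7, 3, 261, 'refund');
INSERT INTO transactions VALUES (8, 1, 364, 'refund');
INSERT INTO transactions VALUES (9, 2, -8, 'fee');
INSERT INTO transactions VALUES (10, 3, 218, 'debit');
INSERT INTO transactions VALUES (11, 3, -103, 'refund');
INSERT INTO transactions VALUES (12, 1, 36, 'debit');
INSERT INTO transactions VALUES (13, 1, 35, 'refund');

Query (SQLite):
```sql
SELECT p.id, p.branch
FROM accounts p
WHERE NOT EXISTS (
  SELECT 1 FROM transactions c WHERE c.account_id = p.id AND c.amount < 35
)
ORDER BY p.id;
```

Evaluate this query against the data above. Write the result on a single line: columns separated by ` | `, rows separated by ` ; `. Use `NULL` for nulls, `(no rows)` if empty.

1 | Izmir

For each accounts row, check whether any transactions with matching account_id has amount < 35.
Keep rows where that is false.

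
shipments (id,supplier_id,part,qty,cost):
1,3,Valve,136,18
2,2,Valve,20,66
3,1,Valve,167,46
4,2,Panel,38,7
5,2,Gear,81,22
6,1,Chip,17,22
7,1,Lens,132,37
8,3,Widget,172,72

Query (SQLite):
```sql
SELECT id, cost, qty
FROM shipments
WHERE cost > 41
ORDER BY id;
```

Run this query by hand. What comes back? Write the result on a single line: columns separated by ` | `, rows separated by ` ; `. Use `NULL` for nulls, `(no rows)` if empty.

2 | 66 | 20 ; 3 | 46 | 167 ; 8 | 72 | 172

cost > 41: ids {2, 3, 8}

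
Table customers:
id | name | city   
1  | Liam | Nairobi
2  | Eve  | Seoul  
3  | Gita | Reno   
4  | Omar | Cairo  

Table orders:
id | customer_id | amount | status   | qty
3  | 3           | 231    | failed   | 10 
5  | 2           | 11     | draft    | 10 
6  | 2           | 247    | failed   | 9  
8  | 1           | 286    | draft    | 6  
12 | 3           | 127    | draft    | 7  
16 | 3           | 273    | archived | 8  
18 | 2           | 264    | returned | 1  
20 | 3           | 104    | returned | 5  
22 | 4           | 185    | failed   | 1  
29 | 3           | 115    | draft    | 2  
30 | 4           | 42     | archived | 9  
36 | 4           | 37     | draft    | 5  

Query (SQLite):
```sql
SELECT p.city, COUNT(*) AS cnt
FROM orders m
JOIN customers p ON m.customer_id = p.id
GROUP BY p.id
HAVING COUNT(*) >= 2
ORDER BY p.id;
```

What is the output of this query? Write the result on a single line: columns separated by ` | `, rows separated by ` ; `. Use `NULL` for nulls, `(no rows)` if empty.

Seoul | 3 ; Reno | 5 ; Cairo | 3

Join each orders row to its customers via customer_id.
Group joined rows by customers.id; compute COUNT(*) per group.
HAVING: keep groups with count ≥ 2.
  1: ids {8} → COUNT(*)=1
  2: ids {5, 6, 18} → COUNT(*)=3
  3: ids {3, 12, 16, 20, 29} → COUNT(*)=5
  4: ids {22, 30, 36} → COUNT(*)=3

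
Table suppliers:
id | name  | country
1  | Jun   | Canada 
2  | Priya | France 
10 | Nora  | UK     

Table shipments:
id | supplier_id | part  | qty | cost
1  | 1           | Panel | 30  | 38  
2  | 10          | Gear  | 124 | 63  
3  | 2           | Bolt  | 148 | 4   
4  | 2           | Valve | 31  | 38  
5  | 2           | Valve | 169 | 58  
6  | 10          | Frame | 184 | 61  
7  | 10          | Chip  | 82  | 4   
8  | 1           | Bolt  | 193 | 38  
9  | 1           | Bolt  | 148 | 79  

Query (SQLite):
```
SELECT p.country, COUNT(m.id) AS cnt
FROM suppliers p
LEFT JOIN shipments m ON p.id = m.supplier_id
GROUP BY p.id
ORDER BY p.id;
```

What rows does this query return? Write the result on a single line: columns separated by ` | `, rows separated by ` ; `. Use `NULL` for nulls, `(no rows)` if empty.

Canada | 3 ; France | 3 ; UK | 3

LEFT JOIN keeps every suppliers row; unmatched ones get NULL for shipments columns.
Group by suppliers.id and compute COUNT(m.id). COUNT(col) of an all-NULL group is 0.
  1: ids {1, 8, 9} → COUNT(m.id)=3
  2: ids {3, 4, 5} → COUNT(m.id)=3
  10: ids {2, 6, 7} → COUNT(m.id)=3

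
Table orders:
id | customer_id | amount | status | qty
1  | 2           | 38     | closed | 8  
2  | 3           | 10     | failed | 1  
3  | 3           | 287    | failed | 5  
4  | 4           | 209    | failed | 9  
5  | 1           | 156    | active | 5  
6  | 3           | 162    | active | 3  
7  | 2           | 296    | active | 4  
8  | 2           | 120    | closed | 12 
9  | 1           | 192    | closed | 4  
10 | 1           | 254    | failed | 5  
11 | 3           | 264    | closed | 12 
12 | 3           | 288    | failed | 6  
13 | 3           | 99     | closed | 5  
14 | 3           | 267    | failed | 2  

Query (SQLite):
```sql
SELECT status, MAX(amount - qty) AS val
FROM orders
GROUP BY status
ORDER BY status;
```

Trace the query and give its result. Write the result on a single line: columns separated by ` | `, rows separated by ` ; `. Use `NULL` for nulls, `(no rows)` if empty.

For each row compute amount - qty.
Group by status; take MAX of the expression per group.
  active: ids {5, 6, 7} → MAX(amount - qty)=292
  closed: ids {1, 8, 9, 11, 13} → MAX(amount - qty)=252
  failed: ids {2, 3, 4, 10, 12, 14} → MAX(amount - qty)=282

active | 292 ; closed | 252 ; failed | 282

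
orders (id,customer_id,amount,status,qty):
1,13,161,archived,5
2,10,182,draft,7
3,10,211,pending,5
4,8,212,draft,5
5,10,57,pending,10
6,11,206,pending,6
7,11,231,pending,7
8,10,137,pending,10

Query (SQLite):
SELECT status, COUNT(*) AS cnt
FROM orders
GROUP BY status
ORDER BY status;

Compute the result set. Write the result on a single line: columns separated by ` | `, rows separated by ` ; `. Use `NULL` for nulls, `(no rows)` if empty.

archived | 1 ; draft | 2 ; pending | 5

Partition orders by status; compute COUNT(*) within each group.
  archived: ids {1} → COUNT(*)=1
  draft: ids {2, 4} → COUNT(*)=2
  pending: ids {3, 5, 6, 7, 8} → COUNT(*)=5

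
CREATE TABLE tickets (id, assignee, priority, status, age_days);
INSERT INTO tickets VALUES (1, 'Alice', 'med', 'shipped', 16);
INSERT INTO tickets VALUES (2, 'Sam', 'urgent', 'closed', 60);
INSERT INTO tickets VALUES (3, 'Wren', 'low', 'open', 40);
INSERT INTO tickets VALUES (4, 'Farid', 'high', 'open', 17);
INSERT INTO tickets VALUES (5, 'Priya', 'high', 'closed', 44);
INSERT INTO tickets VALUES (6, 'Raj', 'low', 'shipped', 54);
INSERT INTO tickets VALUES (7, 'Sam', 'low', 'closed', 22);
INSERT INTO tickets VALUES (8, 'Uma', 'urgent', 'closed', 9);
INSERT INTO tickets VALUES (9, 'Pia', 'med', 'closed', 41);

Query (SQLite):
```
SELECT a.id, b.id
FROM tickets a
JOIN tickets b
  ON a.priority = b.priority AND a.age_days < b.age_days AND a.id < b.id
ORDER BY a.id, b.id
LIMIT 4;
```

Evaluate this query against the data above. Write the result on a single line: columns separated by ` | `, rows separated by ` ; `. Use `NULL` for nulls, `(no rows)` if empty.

Pairs (a,b) with same priority, a.age_days < b.age_days, a.id < b.id.
priority groups: high:{4,5} low:{3,6,7} med:{1,9} urgent:{2,8}
Ordered by (a.id, b.id); first 4.

1 | 9 ; 3 | 6 ; 4 | 5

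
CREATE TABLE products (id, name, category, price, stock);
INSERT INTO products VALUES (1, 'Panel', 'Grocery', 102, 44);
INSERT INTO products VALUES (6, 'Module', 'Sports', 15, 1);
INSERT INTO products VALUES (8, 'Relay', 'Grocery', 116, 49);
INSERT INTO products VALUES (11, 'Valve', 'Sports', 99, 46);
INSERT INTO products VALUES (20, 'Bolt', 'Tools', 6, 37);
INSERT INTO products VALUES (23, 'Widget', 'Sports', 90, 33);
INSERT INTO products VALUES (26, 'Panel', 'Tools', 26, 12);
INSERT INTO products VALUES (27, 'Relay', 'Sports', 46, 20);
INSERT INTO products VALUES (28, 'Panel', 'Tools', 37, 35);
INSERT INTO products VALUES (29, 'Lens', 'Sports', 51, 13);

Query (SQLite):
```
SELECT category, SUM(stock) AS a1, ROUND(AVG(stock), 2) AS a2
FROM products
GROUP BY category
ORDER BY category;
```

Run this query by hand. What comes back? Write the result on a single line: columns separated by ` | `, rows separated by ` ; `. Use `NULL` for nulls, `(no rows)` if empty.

Group products by category.
Per group compute: SUM(stock), ROUND(AVG(stock), 2).
  Grocery: ids {1, 8} → SUM(stock)=93, ROUND(AVG(stock), 2)=46.5
  Sports: ids {6, 11, 23, 27, 29} → SUM(stock)=113, ROUND(AVG(stock), 2)=22.6
  Tools: ids {20, 26, 28} → SUM(stock)=84, ROUND(AVG(stock), 2)=28

Grocery | 93 | 46.5 ; Sports | 113 | 22.6 ; Tools | 84 | 28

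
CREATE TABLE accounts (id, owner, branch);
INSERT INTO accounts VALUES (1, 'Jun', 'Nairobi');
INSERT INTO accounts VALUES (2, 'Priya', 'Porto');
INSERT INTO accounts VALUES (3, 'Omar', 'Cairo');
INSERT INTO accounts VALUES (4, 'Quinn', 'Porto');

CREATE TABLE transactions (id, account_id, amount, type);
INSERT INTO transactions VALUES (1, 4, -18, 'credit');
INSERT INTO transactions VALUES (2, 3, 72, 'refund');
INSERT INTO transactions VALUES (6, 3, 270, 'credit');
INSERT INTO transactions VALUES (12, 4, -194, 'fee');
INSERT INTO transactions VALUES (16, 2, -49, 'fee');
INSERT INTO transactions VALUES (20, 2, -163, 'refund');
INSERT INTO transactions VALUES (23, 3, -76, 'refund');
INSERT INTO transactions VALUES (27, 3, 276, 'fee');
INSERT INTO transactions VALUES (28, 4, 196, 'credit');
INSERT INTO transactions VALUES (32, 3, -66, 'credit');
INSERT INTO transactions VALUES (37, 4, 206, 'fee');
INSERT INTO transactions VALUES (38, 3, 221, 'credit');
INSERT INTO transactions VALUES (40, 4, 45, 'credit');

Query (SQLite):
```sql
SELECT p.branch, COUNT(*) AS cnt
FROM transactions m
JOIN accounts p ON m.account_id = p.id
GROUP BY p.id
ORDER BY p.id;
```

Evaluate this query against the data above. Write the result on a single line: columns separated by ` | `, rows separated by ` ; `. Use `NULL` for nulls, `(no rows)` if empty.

Porto | 2 ; Cairo | 6 ; Porto | 5

Join each transactions row to its accounts via account_id.
Group joined rows by accounts.id; compute COUNT(*) per group.
  2: ids {16, 20} → COUNT(*)=2
  3: ids {2, 6, 23, 27, 32, 38} → COUNT(*)=6
  4: ids {1, 12, 28, 37, 40} → COUNT(*)=5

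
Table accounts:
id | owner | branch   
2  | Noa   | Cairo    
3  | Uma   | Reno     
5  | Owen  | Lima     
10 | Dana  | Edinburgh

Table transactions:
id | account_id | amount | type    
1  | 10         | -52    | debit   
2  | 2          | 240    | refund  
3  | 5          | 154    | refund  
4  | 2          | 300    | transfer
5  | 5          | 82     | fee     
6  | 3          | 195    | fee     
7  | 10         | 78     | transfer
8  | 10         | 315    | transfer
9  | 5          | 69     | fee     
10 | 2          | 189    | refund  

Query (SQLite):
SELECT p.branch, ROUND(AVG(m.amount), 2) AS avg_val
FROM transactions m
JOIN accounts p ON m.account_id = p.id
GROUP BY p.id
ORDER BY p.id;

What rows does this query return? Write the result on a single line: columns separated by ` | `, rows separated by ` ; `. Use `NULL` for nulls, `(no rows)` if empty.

Cairo | 243 ; Reno | 195 ; Lima | 101.67 ; Edinburgh | 113.67

Join each transactions row to its accounts via account_id.
Group joined rows by accounts.id; compute ROUND(AVG(m.amount), 2) per group.
  2: ids {2, 4, 10} → ROUND(AVG(m.amount), 2)=243
  3: ids {6} → ROUND(AVG(m.amount), 2)=195
  5: ids {3, 5, 9} → ROUND(AVG(m.amount), 2)=101.67
  10: ids {1, 7, 8} → ROUND(AVG(m.amount), 2)=113.67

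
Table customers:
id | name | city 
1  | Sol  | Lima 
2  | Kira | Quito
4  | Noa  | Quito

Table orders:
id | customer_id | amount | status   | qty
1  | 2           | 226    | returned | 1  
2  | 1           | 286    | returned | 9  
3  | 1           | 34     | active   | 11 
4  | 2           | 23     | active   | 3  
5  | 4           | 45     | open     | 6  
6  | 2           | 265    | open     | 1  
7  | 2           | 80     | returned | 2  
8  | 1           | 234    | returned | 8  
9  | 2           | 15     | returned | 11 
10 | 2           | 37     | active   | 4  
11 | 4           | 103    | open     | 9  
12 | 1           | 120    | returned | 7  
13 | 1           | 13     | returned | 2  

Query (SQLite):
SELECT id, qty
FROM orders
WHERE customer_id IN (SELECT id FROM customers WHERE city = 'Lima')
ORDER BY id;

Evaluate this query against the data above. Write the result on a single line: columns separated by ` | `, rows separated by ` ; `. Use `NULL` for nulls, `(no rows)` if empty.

2 | 9 ; 3 | 11 ; 8 | 8 ; 12 | 7 ; 13 | 2

Inner query: customers.id where city = 'Lima'.
Outer: keep orders rows whose customer_id is in that set.
Inner query → {1}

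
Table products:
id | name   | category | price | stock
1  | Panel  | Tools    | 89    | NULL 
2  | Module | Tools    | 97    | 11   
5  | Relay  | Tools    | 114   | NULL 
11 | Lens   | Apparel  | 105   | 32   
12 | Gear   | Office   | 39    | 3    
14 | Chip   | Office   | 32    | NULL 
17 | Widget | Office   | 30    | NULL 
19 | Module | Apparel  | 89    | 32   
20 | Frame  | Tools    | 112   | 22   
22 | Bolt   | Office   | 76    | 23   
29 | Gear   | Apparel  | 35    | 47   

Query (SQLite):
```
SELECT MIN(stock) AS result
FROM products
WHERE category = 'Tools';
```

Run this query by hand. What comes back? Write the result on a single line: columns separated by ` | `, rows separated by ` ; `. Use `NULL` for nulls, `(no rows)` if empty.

11

Rows where category='Tools' → stock values: [NULL, 11, NULL, 22].
MIN of non-NULL values = 11.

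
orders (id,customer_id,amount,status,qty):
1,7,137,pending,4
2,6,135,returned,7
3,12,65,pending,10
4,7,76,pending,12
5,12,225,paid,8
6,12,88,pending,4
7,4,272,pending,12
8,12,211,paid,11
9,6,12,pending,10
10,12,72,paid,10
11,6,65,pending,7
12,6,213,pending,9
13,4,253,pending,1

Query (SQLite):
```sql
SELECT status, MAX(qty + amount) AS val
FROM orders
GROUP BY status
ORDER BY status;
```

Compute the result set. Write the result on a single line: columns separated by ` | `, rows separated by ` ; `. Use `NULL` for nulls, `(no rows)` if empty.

paid | 233 ; pending | 284 ; returned | 142

For each row compute qty + amount.
Group by status; take MAX of the expression per group.
  paid: ids {5, 8, 10} → MAX(qty + amount)=233
  pending: ids {1, 3, 4, 6, 7, 9, 11, 12, 13} → MAX(qty + amount)=284
  returned: ids {2} → MAX(qty + amount)=142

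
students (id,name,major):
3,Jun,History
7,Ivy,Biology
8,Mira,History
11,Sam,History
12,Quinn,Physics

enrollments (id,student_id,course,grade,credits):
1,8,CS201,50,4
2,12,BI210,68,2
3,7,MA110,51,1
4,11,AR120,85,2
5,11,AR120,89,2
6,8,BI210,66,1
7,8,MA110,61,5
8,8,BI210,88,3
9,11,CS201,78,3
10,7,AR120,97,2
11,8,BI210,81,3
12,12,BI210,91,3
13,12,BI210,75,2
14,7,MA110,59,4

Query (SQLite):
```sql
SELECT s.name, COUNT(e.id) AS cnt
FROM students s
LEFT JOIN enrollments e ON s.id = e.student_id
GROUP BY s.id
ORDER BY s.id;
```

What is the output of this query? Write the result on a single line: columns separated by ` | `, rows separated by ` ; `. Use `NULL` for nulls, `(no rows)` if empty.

LEFT JOIN keeps every students row; unmatched ones get NULL for enrollments columns.
Group by students.id and compute COUNT(e.id). COUNT(col) of an all-NULL group is 0.
  3: ids {—} → COUNT(e.id)=0
  7: ids {3, 10, 14} → COUNT(e.id)=3
  8: ids {1, 6, 7, 8, 11} → COUNT(e.id)=5
  11: ids {4, 5, 9} → COUNT(e.id)=3
  12: ids {2, 12, 13} → COUNT(e.id)=3

Jun | 0 ; Ivy | 3 ; Mira | 5 ; Sam | 3 ; Quinn | 3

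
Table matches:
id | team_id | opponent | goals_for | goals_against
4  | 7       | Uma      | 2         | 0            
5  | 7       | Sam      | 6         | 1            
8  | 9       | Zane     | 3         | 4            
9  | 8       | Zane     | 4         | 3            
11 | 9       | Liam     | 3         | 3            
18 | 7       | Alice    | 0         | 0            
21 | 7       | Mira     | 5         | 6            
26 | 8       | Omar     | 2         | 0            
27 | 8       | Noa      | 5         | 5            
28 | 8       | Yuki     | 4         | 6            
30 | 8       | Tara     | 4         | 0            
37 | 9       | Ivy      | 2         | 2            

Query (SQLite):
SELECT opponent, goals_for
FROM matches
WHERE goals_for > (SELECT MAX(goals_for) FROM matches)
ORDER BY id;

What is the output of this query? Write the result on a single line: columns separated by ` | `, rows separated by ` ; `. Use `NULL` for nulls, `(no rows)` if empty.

(no rows)

Scalar subquery: MAX(goals_for) over all matches rows = 6.
Keep rows where goals_for > that value.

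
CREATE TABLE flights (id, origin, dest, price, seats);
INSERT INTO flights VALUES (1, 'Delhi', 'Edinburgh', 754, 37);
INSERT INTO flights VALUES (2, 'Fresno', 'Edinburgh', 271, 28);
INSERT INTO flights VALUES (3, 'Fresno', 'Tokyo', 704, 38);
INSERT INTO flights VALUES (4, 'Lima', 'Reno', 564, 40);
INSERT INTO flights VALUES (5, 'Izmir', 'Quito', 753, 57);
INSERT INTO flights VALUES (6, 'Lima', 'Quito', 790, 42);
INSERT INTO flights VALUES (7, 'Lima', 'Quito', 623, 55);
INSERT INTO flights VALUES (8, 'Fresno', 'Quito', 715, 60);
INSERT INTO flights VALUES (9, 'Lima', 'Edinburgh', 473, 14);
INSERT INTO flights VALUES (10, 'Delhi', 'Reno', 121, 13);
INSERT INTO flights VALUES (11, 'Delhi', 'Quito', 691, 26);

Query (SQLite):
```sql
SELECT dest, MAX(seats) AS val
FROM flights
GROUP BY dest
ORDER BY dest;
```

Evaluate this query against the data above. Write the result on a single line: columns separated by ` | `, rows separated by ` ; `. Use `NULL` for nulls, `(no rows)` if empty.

Partition flights by dest; compute MAX(seats) within each group.
  Edinburgh: ids {1, 2, 9} → MAX(seats)=37
  Quito: ids {5, 6, 7, 8, 11} → MAX(seats)=60
  Reno: ids {4, 10} → MAX(seats)=40
  Tokyo: ids {3} → MAX(seats)=38

Edinburgh | 37 ; Quito | 60 ; Reno | 40 ; Tokyo | 38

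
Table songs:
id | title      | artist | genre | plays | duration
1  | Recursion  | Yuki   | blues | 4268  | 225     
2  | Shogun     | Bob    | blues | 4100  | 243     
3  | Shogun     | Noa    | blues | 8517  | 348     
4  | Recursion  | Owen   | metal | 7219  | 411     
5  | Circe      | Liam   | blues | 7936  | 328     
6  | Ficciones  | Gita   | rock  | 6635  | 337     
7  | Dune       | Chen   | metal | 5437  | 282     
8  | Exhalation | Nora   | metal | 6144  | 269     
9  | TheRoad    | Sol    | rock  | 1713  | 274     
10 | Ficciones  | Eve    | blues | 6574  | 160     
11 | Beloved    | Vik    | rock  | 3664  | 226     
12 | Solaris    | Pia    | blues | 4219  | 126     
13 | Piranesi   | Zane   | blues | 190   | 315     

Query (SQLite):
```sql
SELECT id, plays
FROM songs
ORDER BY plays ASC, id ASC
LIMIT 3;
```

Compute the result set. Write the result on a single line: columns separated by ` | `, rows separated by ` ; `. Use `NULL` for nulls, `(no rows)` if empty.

Sort by plays asc, tiebreak id asc: (190, id=13), (1713, id=9), (3664, id=11), (4100, id=2), (4219, id=12), (4268, id=1) …. Take first 3.

13 | 190 ; 9 | 1713 ; 11 | 3664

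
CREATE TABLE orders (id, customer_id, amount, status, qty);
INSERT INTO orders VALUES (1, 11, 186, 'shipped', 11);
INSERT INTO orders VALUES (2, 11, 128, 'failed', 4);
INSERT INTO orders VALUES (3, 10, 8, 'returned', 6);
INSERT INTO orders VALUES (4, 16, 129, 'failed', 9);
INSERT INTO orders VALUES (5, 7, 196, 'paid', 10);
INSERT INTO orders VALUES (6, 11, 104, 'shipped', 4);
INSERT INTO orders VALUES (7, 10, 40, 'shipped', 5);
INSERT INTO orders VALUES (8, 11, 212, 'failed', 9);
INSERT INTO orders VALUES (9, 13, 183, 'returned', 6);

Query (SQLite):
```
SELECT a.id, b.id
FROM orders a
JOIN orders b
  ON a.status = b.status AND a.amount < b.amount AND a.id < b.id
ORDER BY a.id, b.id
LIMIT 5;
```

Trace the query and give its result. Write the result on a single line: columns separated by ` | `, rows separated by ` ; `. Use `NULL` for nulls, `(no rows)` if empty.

Pairs (a,b) with same status, a.amount < b.amount, a.id < b.id.
status groups: failed:{2,4,8} paid:{5} returned:{3,9} shipped:{1,6,7}
Ordered by (a.id, b.id); first 5.

2 | 4 ; 2 | 8 ; 3 | 9 ; 4 | 8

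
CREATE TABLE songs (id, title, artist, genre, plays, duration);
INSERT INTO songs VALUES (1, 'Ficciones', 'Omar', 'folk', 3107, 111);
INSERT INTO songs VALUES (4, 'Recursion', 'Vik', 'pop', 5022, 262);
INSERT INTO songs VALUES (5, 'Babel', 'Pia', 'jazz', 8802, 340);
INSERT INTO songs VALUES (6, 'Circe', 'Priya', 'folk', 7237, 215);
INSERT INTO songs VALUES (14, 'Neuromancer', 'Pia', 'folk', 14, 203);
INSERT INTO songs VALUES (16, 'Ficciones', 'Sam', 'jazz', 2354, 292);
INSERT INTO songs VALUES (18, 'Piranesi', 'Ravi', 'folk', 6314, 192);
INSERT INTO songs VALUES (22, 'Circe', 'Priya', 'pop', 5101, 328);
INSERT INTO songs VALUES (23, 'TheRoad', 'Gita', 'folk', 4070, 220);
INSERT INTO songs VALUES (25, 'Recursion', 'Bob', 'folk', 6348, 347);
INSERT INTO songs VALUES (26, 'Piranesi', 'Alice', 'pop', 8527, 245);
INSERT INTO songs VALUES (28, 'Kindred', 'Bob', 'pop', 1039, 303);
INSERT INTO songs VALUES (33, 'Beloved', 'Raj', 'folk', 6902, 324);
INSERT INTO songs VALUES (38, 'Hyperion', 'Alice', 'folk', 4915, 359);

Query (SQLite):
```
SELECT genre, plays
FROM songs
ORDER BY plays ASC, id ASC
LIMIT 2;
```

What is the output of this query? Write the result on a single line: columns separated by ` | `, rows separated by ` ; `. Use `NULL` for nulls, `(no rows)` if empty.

folk | 14 ; pop | 1039

Sort by plays asc, tiebreak id asc: (14, id=14), (1039, id=28), (2354, id=16), (3107, id=1), (4070, id=23) …. Take first 2.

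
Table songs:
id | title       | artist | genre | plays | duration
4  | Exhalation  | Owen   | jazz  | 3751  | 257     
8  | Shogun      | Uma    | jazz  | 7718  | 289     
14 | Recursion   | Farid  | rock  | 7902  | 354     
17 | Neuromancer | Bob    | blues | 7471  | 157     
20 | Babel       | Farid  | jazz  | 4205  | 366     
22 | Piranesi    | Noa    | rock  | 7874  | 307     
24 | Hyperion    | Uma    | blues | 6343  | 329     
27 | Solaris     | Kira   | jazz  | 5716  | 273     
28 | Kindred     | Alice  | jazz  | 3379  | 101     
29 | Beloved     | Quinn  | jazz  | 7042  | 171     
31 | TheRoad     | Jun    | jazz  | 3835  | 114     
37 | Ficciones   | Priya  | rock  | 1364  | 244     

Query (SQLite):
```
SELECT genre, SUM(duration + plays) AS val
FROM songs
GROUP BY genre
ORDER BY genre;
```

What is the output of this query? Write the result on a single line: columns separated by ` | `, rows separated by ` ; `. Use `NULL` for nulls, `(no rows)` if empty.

blues | 14300 ; jazz | 37217 ; rock | 18045

For each row compute duration + plays.
Group by genre; take SUM of the expression per group.
  blues: ids {17, 24} → SUM(duration + plays)=14300
  jazz: ids {4, 8, 20, 27, 28, 29, 31} → SUM(duration + plays)=37217
  rock: ids {14, 22, 37} → SUM(duration + plays)=18045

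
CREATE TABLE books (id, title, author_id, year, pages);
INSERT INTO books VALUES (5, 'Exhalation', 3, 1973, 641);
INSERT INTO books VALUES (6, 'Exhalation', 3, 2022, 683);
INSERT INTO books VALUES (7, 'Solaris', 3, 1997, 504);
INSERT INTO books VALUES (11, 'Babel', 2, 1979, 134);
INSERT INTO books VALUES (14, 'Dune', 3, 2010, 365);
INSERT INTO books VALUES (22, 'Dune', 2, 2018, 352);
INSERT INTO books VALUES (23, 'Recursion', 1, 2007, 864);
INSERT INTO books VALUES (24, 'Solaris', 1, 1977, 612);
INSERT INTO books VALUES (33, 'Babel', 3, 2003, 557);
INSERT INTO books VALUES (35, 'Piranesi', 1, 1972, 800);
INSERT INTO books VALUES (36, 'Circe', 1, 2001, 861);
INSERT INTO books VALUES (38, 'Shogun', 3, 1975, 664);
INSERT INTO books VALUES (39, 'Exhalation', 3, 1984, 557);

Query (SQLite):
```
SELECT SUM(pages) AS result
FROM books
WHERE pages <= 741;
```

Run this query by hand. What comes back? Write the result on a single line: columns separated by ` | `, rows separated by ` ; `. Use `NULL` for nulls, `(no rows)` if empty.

5069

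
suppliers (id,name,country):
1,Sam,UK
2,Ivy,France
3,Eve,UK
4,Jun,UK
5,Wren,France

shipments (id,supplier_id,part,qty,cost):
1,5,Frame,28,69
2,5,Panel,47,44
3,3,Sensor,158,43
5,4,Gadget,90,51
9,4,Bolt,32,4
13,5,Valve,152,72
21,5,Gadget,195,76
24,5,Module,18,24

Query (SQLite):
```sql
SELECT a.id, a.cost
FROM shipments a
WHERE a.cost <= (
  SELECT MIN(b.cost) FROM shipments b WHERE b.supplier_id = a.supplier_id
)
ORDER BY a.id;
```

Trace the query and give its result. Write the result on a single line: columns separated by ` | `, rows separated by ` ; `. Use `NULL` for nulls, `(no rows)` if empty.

For each shipments row a, compute MIN(cost) over rows sharing a.supplier_id.
Keep row a if a.cost <= that per-group MIN.
  supplier_id=3: MIN(cost) = 43
  supplier_id=4: MIN(cost) = 4
  supplier_id=5: MIN(cost) = 24

3 | 43 ; 9 | 4 ; 24 | 24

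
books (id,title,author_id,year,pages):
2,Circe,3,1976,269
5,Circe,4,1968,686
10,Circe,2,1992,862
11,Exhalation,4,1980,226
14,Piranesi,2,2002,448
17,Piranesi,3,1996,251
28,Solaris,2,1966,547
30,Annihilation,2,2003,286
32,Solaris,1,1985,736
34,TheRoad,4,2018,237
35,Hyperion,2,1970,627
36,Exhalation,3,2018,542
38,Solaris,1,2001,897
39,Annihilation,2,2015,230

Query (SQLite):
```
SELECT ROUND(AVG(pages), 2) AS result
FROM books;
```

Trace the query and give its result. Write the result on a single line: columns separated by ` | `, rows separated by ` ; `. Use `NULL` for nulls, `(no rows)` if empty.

488.86

All pages values: [269, 686, 862, 226, 448, 251, 547, 286, 736, 237, 627, 542, 897, 230].
AVG = 6844 / 14 (rounded to 2 dp).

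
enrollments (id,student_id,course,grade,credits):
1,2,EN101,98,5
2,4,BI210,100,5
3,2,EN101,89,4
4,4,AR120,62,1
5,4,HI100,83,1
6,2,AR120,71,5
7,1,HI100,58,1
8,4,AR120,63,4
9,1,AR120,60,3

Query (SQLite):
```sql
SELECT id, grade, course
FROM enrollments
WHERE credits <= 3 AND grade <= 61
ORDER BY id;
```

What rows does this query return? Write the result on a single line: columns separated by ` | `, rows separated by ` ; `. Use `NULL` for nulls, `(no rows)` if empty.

7 | 58 | HI100 ; 9 | 60 | AR120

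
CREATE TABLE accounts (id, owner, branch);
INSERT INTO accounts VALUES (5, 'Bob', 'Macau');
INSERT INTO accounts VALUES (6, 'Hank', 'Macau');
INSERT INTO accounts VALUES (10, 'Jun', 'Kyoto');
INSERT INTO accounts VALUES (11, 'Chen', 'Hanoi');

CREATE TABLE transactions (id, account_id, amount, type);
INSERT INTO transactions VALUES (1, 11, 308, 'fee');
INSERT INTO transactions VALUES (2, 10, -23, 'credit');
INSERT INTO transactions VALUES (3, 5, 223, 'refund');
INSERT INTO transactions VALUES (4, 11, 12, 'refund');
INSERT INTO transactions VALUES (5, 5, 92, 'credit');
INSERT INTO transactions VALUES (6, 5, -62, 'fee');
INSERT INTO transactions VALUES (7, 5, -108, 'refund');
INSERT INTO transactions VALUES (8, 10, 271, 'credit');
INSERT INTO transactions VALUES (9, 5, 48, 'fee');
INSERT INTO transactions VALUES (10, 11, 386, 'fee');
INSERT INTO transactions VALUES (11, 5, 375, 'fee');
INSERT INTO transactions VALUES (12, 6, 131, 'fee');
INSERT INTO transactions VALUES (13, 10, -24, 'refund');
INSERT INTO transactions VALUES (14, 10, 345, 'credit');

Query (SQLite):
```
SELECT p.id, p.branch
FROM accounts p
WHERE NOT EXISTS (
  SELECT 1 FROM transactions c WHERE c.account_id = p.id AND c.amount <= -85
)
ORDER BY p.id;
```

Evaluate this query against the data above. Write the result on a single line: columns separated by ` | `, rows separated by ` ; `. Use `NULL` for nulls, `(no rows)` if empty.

For each accounts row, check whether any transactions with matching account_id has amount <= -85.
Keep rows where that is false.

6 | Macau ; 10 | Kyoto ; 11 | Hanoi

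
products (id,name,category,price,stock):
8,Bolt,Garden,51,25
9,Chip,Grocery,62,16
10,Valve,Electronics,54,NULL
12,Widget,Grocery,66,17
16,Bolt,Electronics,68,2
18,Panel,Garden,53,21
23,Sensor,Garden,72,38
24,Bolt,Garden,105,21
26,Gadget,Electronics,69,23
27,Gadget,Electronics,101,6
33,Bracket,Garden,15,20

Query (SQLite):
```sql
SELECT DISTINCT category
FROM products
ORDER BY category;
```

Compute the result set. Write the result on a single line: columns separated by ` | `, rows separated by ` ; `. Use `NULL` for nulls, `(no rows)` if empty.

Collect distinct category values from products.

Electronics ; Garden ; Grocery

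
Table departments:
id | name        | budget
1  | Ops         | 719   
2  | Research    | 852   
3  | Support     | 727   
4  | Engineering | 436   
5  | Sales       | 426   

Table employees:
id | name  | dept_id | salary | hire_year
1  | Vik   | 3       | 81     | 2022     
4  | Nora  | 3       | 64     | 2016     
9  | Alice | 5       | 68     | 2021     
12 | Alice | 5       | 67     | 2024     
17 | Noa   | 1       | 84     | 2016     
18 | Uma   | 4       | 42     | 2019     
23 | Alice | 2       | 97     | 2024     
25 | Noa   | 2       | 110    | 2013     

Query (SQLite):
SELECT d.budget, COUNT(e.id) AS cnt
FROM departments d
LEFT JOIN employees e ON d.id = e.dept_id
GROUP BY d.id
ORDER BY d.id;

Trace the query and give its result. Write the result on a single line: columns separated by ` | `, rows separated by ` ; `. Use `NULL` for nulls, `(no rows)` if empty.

LEFT JOIN keeps every departments row; unmatched ones get NULL for employees columns.
Group by departments.id and compute COUNT(e.id). COUNT(col) of an all-NULL group is 0.
  1: ids {17} → COUNT(e.id)=1
  2: ids {23, 25} → COUNT(e.id)=2
  3: ids {1, 4} → COUNT(e.id)=2
  4: ids {18} → COUNT(e.id)=1
  5: ids {9, 12} → COUNT(e.id)=2

719 | 1 ; 852 | 2 ; 727 | 2 ; 436 | 1 ; 426 | 2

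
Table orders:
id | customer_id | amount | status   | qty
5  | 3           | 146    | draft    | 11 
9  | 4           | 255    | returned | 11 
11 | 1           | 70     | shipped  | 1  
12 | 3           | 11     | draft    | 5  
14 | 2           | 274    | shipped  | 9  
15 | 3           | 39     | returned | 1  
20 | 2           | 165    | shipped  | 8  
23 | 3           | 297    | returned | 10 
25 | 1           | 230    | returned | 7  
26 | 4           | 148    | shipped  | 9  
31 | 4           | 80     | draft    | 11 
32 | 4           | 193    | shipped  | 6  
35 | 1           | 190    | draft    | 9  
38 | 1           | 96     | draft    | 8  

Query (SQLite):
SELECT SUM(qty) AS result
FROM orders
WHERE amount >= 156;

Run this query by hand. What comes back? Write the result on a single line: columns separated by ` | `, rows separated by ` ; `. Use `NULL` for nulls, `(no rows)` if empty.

60

Rows where amount >= 156 → qty values: [11, 9, 8, 10, 7, 6, 9].
SUM of non-NULL values = 60.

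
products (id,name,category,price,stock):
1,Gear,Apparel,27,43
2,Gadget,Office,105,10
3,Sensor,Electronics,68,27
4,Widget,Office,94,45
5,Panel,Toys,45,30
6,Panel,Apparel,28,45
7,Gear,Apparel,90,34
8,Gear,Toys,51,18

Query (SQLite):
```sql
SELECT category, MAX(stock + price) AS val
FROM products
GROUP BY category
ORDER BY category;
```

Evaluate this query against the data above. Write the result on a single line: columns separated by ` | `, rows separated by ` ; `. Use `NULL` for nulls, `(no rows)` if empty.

For each row compute stock + price.
Group by category; take MAX of the expression per group.
  Apparel: ids {1, 6, 7} → MAX(stock + price)=124
  Electronics: ids {3} → MAX(stock + price)=95
  Office: ids {2, 4} → MAX(stock + price)=139
  Toys: ids {5, 8} → MAX(stock + price)=75

Apparel | 124 ; Electronics | 95 ; Office | 139 ; Toys | 75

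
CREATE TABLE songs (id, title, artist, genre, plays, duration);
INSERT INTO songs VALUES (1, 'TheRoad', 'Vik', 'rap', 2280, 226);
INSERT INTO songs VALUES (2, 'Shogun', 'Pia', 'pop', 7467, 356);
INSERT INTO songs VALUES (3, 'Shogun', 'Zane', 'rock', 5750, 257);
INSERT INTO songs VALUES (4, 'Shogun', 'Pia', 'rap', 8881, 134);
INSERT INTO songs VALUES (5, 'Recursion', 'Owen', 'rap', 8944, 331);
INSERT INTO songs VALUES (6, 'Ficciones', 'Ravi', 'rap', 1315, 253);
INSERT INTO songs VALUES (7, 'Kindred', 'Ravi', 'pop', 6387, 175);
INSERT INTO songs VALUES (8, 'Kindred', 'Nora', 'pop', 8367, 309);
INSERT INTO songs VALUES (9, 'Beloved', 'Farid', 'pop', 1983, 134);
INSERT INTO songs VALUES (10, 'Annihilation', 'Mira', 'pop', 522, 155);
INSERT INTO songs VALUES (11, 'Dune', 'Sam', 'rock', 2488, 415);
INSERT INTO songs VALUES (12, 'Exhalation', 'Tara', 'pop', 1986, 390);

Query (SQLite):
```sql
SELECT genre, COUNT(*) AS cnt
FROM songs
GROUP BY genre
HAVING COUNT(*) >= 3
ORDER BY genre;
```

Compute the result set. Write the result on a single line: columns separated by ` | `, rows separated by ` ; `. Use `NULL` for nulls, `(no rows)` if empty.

pop | 6 ; rap | 4

Partition songs by genre; compute COUNT(*) within each group.
HAVING: keep groups with count ≥ 3.
  pop: ids {2, 7, 8, 9, 10, 12} → COUNT(*)=6
  rap: ids {1, 4, 5, 6} → COUNT(*)=4
  rock: ids {3, 11} → COUNT(*)=2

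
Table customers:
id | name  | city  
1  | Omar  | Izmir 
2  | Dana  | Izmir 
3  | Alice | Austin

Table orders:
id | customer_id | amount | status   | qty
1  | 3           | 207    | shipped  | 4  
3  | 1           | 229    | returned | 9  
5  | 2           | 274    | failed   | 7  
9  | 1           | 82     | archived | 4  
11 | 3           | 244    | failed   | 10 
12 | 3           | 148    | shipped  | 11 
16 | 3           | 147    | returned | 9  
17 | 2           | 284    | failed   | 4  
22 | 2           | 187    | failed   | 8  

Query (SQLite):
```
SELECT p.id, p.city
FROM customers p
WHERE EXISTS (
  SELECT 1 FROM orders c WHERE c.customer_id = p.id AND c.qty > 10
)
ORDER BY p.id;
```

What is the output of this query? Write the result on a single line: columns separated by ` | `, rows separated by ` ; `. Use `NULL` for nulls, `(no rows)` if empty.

For each customers row, check whether any orders with matching customer_id has qty > 10.
Keep rows where that is true.

3 | Austin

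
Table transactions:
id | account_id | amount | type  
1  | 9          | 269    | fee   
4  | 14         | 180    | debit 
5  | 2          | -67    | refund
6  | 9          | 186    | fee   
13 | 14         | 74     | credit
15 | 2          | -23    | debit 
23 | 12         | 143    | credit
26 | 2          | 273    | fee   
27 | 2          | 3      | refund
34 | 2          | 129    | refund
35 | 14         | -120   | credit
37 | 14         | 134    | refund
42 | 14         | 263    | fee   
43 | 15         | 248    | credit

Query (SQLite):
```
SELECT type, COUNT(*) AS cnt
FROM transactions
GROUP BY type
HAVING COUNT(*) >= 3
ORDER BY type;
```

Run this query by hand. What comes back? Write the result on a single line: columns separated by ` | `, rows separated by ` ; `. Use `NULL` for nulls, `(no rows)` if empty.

credit | 4 ; fee | 4 ; refund | 4

Partition transactions by type; compute COUNT(*) within each group.
HAVING: keep groups with count ≥ 3.
  credit: ids {13, 23, 35, 43} → COUNT(*)=4
  debit: ids {4, 15} → COUNT(*)=2
  fee: ids {1, 6, 26, 42} → COUNT(*)=4
  refund: ids {5, 27, 34, 37} → COUNT(*)=4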